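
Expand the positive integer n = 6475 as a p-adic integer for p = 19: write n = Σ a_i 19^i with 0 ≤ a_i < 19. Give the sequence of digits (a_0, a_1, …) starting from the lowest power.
(a_0, a_1, …) = (15, 17, 17)

Repeated division by 19 gives the digits low-to-high: 6475 = 15 + 17·19^1 + 17·19^2. Digit sequence: (15, 17, 17).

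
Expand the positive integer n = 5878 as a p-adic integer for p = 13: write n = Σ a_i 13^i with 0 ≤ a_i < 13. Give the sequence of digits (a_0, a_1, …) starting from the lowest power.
(a_0, a_1, …) = (2, 10, 8, 2)

Repeated division by 13 gives the digits low-to-high: 5878 = 2 + 10·13^1 + 8·13^2 + 2·13^3. Digit sequence: (2, 10, 8, 2).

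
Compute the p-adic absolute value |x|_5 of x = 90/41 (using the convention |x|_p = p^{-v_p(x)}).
|90/41|_5 = 1/5

Step 1 — compute v_5(x) by factoring powers of 5 out of the numerator and denominator: v_5(90/41) = 1. Step 2 — apply |x|_p = p^{-v_p(x)} = 5^{-1} = 1/5.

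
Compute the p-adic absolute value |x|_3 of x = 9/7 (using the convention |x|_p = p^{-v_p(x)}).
|9/7|_3 = 1/9

Step 1 — compute v_3(x) by factoring powers of 3 out of the numerator and denominator: v_3(9/7) = 2. Step 2 — apply |x|_p = p^{-v_p(x)} = 3^{-2} = 1/9.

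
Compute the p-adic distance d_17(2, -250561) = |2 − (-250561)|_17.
d_17(2, -250561) = 1/83521

Step 1 — x − y = 2 − (-250561) = 250563. Step 2 — v_17(250563) = 4 (factor: 250563 = (17^4 · 3); the sign does not affect v_p). Step 3 — |x − y|_17 = 17^{-4} = 1/83521.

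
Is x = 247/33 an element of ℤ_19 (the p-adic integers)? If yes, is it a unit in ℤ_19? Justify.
x ∈ ℤ_19 but not a unit; v_19(x) = 1 > 0

ℤ_19 = {x ∈ ℚ_19 : v_19(x) ≥ 0} and ℤ_19^× = {x ∈ ℤ_19 : v_19(x) = 0}. Here v_19(247/33) = v_19(num) − v_19(den) = 1; compare against these criteria.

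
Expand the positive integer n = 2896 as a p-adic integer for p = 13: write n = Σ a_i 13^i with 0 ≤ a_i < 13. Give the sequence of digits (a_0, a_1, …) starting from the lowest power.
(a_0, a_1, …) = (10, 1, 4, 1)

Repeated division by 13 gives the digits low-to-high: 2896 = 10 + 1·13^1 + 4·13^2 + 1·13^3. Digit sequence: (10, 1, 4, 1).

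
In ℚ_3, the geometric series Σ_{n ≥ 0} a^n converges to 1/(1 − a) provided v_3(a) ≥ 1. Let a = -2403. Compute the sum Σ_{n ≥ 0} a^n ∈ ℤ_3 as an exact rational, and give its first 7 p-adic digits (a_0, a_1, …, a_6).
Σ a^n = 1/(1 − a) = 1/2404;  first 7 digits = (1, 0, 0, 1, 0, 2, 0)

v_3(a) = 3 ≥ 1, so the series converges in ℤ_3 to 1/(1 − a) = 1/(1 − (-2403)) = 1/2404. Expand this rational in ℤ_3: compute digits iteratively via d_i = x_i mod 3, x_{i+1} = (x_i − d_i)/3. The first 7 digits are (1, 0, 0, 1, 0, 2, 0).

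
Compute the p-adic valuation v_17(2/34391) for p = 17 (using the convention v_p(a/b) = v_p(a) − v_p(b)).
v_17(2/34391) = -3

Factor powers of 17 from the numerator and denominator of the reduced fraction: 2 = 17^0 · 2 and 34391 = 17^3 · 7. Apply v_p(a/b) = v_p(a) − v_p(b): v_17(2/34391) = 0 − 3 = -3.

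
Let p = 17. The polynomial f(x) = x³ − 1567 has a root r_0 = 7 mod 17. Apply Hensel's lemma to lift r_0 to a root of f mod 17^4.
r_3 = 17432 (mod 83521)

Hensel: r_{i+1} = r_i − f(r_i)/f′(r_i) mod 17^{i+2}, where f′(x) = 3x². Iterate:
  r_0 = 7 (mod 17)
  r_1 = 92 (mod 289)
  r_2 = 2693 (mod 4913)
  r_3 = 17432 (mod 83521)
Final: r = 17432 with f(r) ≡ 0 mod 17^4.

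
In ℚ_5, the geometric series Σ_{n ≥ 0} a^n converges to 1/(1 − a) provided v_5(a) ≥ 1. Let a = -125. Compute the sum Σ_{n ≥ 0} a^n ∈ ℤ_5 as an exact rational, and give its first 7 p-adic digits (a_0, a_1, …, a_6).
Σ a^n = 1/(1 − a) = 1/126;  first 7 digits = (1, 0, 0, 4, 4, 4, 0)

v_5(a) = 3 ≥ 1, so the series converges in ℤ_5 to 1/(1 − a) = 1/(1 − (-125)) = 1/126. Expand this rational in ℤ_5: compute digits iteratively via d_i = x_i mod 5, x_{i+1} = (x_i − d_i)/5. The first 7 digits are (1, 0, 0, 4, 4, 4, 0).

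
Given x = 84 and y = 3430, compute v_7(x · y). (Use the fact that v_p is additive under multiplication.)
v_7(288120) = 4

v_p(x) = 1 (factor: 84 = 7^1 · 12); v_p(y) = 3 (factor: 3430 = 7^3 · 10). Additivity: v_p(xy) = v_p(x) + v_p(y) = 1 + 3 = 4. (Direct check: xy = 288120 = 7^4 · (120).)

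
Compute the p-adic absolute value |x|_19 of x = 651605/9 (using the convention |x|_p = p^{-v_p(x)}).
|651605/9|_19 = 1/130321

Step 1 — compute v_19(x) by factoring powers of 19 out of the numerator and denominator: v_19(651605/9) = 4. Step 2 — apply |x|_p = p^{-v_p(x)} = 19^{-4} = 1/130321.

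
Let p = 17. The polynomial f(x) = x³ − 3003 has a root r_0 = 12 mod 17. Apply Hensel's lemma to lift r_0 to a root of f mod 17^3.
r_2 = 1185 (mod 4913)

Hensel: r_{i+1} = r_i − f(r_i)/f′(r_i) mod 17^{i+2}, where f′(x) = 3x². Iterate:
  r_0 = 12 (mod 17)
  r_1 = 29 (mod 289)
  r_2 = 1185 (mod 4913)
Final: r = 1185 with f(r) ≡ 0 mod 17^3.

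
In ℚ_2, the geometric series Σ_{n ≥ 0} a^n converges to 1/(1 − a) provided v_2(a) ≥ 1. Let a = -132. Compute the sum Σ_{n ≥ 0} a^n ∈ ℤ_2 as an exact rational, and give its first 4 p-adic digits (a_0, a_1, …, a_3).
Σ a^n = 1/(1 − a) = 1/133;  first 4 digits = (1, 0, 1, 1)

v_2(a) = 2 ≥ 1, so the series converges in ℤ_2 to 1/(1 − a) = 1/(1 − (-132)) = 1/133. Expand this rational in ℤ_2: compute digits iteratively via d_i = x_i mod 2, x_{i+1} = (x_i − d_i)/2. The first 4 digits are (1, 0, 1, 1).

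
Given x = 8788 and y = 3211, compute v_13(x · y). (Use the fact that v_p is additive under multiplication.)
v_13(28218268) = 5

v_p(x) = 3 (factor: 8788 = 13^3 · 4); v_p(y) = 2 (factor: 3211 = 13^2 · 19). Additivity: v_p(xy) = v_p(x) + v_p(y) = 3 + 2 = 5. (Direct check: xy = 28218268 = 13^5 · (76).)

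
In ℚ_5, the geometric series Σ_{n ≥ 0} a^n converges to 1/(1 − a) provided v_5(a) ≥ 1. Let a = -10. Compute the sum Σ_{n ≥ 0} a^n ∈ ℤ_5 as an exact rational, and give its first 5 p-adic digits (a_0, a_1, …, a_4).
Σ a^n = 1/(1 − a) = 1/11;  first 5 digits = (1, 3, 3, 2, 4)

v_5(a) = 1 ≥ 1, so the series converges in ℤ_5 to 1/(1 − a) = 1/(1 − (-10)) = 1/11. Expand this rational in ℤ_5: compute digits iteratively via d_i = x_i mod 5, x_{i+1} = (x_i − d_i)/5. The first 5 digits are (1, 3, 3, 2, 4).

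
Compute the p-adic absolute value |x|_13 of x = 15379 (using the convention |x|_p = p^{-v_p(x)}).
|15379|_13 = 1/2197

Step 1 — compute v_13(x) by factoring powers of 13 out of the numerator and denominator: v_13(15379) = 3. Step 2 — apply |x|_p = p^{-v_p(x)} = 13^{-3} = 1/2197.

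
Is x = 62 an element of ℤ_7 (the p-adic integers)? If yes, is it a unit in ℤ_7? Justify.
x ∈ ℤ_7^× (unit); v_7(x) = 0

ℤ_7 = {x ∈ ℚ_7 : v_7(x) ≥ 0} and ℤ_7^× = {x ∈ ℤ_7 : v_7(x) = 0}. Here v_7(62) = v_7(num) − v_7(den) = 0; compare against these criteria.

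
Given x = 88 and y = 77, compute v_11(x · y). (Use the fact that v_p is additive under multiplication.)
v_11(6776) = 2

v_p(x) = 1 (factor: 88 = 11^1 · 8); v_p(y) = 1 (factor: 77 = 11^1 · 7). Additivity: v_p(xy) = v_p(x) + v_p(y) = 1 + 1 = 2. (Direct check: xy = 6776 = 11^2 · (56).)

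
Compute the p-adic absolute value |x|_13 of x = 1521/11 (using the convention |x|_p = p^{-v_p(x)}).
|1521/11|_13 = 1/169

Step 1 — compute v_13(x) by factoring powers of 13 out of the numerator and denominator: v_13(1521/11) = 2. Step 2 — apply |x|_p = p^{-v_p(x)} = 13^{-2} = 1/169.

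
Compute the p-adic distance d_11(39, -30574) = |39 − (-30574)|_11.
d_11(39, -30574) = 1/1331

Step 1 — x − y = 39 − (-30574) = 30613. Step 2 — v_11(30613) = 3 (factor: 30613 = (11^3 · 23); the sign does not affect v_p). Step 3 — |x − y|_11 = 11^{-3} = 1/1331.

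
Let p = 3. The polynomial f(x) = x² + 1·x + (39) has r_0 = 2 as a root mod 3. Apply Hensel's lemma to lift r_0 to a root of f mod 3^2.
r_1 = 2 (mod 9)

Hensel: r_{i+1} = r_i − f(r_i)·(f′(r_i))^{-1} mod 3^{i+2}, f′(x) = 2x + 1. Iterate:
  r_0 = 2 (mod 3)
  r_1 = 2 (mod 9)
Final: r = 2 satisfies f(r) ≡ 0 mod 3^2.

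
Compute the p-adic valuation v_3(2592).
v_3(2592) = 4

v_3(n) is the largest exponent k such that 3^k divides n. Factor out: 2592 = 3^4 · 32. (Sign doesn't affect v_p.) So v_3(2592) = 4.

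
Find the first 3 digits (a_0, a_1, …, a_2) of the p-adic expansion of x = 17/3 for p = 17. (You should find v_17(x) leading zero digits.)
(a_0, …, a_2) = (0, 6, 11)

v_17(17/3) = 1, so a_0 = ... = a_0 = 0. Factor out: x = 17^1 · u with u = 1/3 a unit in ℤ_17. Expand u iteratively via a_{v+i} = u_i mod 17, u_{i+1} = (u_i − a_{v+i})/17:
  u_0 = 1/3;  a_1 = 6;  u_1 = (u_0 − 6)/17 = -1/3
  u_1 = -1/3;  a_2 = 11;  u_2 = (u_1 − 11)/17 = -2/3
Digits: (0, 6, 11).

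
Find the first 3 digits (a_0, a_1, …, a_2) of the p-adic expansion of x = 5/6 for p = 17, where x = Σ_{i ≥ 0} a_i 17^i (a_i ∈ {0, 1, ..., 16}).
(a_0, …, a_2) = (15, 2, 14)

v_17(5/6) = 0 (numerator and denominator both coprime to 17), so x ∈ ℤ_17^×. Compute digits iteratively via a_i = x_i mod 17, x_{i+1} = (x_i − a_i)/17, with x_0 = x:
  x_0 = 5/6;  a_0 = 15;  x_1 = (x_0 − 15)/17 = -5/6
  x_1 = -5/6;  a_1 = 2;  x_2 = (x_1 − 2)/17 = -1/6
  x_2 = -1/6;  a_2 = 14;  x_3 = (x_2 − 14)/17 = -5/6
Digits: (15, 2, 14).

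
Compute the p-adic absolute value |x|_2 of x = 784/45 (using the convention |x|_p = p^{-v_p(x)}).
|784/45|_2 = 1/16

Step 1 — compute v_2(x) by factoring powers of 2 out of the numerator and denominator: v_2(784/45) = 4. Step 2 — apply |x|_p = p^{-v_p(x)} = 2^{-4} = 1/16.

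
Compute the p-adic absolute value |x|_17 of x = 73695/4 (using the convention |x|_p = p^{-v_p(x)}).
|73695/4|_17 = 1/4913

Step 1 — compute v_17(x) by factoring powers of 17 out of the numerator and denominator: v_17(73695/4) = 3. Step 2 — apply |x|_p = p^{-v_p(x)} = 17^{-3} = 1/4913.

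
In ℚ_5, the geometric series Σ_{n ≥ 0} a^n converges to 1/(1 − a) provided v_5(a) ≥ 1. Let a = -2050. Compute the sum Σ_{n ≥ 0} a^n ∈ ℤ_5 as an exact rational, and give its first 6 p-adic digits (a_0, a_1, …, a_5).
Σ a^n = 1/(1 − a) = 1/2051;  first 6 digits = (1, 0, 3, 3, 0, 4)

v_5(a) = 2 ≥ 1, so the series converges in ℤ_5 to 1/(1 − a) = 1/(1 − (-2050)) = 1/2051. Expand this rational in ℤ_5: compute digits iteratively via d_i = x_i mod 5, x_{i+1} = (x_i − d_i)/5. The first 6 digits are (1, 0, 3, 3, 0, 4).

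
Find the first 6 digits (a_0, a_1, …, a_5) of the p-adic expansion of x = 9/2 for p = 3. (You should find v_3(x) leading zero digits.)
(a_0, …, a_5) = (0, 0, 2, 1, 1, 1)

v_3(9/2) = 2, so a_0 = ... = a_1 = 0. Factor out: x = 3^2 · u with u = 1/2 a unit in ℤ_3. Expand u iteratively via a_{v+i} = u_i mod 3, u_{i+1} = (u_i − a_{v+i})/3:
  u_0 = 1/2;  a_2 = 2;  u_1 = (u_0 − 2)/3 = -1/2
  u_1 = -1/2;  a_3 = 1;  u_2 = (u_1 − 1)/3 = -1/2
  u_2 = -1/2;  a_4 = 1;  u_3 = (u_2 − 1)/3 = -1/2
  u_3 = -1/2;  a_5 = 1;  u_4 = (u_3 − 1)/3 = -1/2
Digits: (0, 0, 2, 1, 1, 1).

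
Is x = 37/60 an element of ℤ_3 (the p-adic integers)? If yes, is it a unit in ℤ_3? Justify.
x ∉ ℤ_3 (v_3(x) = -1 < 0)

ℤ_3 = {x ∈ ℚ_3 : v_3(x) ≥ 0} and ℤ_3^× = {x ∈ ℤ_3 : v_3(x) = 0}. Here v_3(37/60) = v_3(num) − v_3(den) = -1; compare against these criteria.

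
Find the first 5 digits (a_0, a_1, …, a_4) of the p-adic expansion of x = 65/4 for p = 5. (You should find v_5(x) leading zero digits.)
(a_0, …, a_4) = (0, 2, 4, 3, 3)

v_5(65/4) = 1, so a_0 = ... = a_0 = 0. Factor out: x = 5^1 · u with u = 13/4 a unit in ℤ_5. Expand u iteratively via a_{v+i} = u_i mod 5, u_{i+1} = (u_i − a_{v+i})/5:
  u_0 = 13/4;  a_1 = 2;  u_1 = (u_0 − 2)/5 = 1/4
  u_1 = 1/4;  a_2 = 4;  u_2 = (u_1 − 4)/5 = -3/4
  u_2 = -3/4;  a_3 = 3;  u_3 = (u_2 − 3)/5 = -3/4
  u_3 = -3/4;  a_4 = 3;  u_4 = (u_3 − 3)/5 = -3/4
Digits: (0, 2, 4, 3, 3).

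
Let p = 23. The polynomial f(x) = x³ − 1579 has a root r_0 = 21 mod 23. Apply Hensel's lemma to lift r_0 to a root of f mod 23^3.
r_2 = 3172 (mod 12167)

Hensel: r_{i+1} = r_i − f(r_i)/f′(r_i) mod 23^{i+2}, where f′(x) = 3x². Iterate:
  r_0 = 21 (mod 23)
  r_1 = 527 (mod 529)
  r_2 = 3172 (mod 12167)
Final: r = 3172 with f(r) ≡ 0 mod 23^3.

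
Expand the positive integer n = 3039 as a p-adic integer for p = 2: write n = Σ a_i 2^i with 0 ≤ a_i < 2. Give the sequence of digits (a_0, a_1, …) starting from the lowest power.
(a_0, a_1, …) = (1, 1, 1, 1, 1, 0, 1, 1, 1, 1, 0, 1)

Repeated division by 2 gives the digits low-to-high: 3039 = 1 + 1·2^1 + 1·2^2 + 1·2^3 + 1·2^4 + 1·2^6 + 1·2^7 + 1·2^8 + 1·2^9 + 1·2^11. Digit sequence: (1, 1, 1, 1, 1, 0, 1, 1, 1, 1, 0, 1).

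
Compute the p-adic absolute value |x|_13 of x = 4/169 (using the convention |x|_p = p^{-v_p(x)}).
|4/169|_13 = 169

Step 1 — compute v_13(x) by factoring powers of 13 out of the numerator and denominator: v_13(4/169) = -2. Step 2 — apply |x|_p = p^{-v_p(x)} = 13^{2} = 169.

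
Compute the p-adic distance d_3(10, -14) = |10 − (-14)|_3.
d_3(10, -14) = 1/3

Step 1 — x − y = 10 − (-14) = 24. Step 2 — v_3(24) = 1 (factor: 24 = (3^1 · 8); the sign does not affect v_p). Step 3 — |x − y|_3 = 3^{-1} = 1/3.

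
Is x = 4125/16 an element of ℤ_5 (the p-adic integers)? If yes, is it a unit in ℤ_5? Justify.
x ∈ ℤ_5 but not a unit; v_5(x) = 3 > 0

ℤ_5 = {x ∈ ℚ_5 : v_5(x) ≥ 0} and ℤ_5^× = {x ∈ ℤ_5 : v_5(x) = 0}. Here v_5(4125/16) = v_5(num) − v_5(den) = 3; compare against these criteria.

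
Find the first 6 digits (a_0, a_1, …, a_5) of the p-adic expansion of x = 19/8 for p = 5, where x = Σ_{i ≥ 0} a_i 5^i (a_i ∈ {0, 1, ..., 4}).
(a_0, …, a_5) = (3, 3, 0, 3, 0, 3)

v_5(19/8) = 0 (numerator and denominator both coprime to 5), so x ∈ ℤ_5^×. Compute digits iteratively via a_i = x_i mod 5, x_{i+1} = (x_i − a_i)/5, with x_0 = x:
  x_0 = 19/8;  a_0 = 3;  x_1 = (x_0 − 3)/5 = -1/8
  x_1 = -1/8;  a_1 = 3;  x_2 = (x_1 − 3)/5 = -5/8
  x_2 = -5/8;  a_2 = 0;  x_3 = (x_2 − 0)/5 = -1/8
  x_3 = -1/8;  a_3 = 3;  x_4 = (x_3 − 3)/5 = -5/8
  x_4 = -5/8;  a_4 = 0;  x_5 = (x_4 − 0)/5 = -1/8
  x_5 = -1/8;  a_5 = 3;  x_6 = (x_5 − 3)/5 = -5/8
Digits: (3, 3, 0, 3, 0, 3).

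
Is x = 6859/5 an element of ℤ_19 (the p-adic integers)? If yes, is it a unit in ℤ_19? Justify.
x ∈ ℤ_19 but not a unit; v_19(x) = 3 > 0

ℤ_19 = {x ∈ ℚ_19 : v_19(x) ≥ 0} and ℤ_19^× = {x ∈ ℤ_19 : v_19(x) = 0}. Here v_19(6859/5) = v_19(num) − v_19(den) = 3; compare against these criteria.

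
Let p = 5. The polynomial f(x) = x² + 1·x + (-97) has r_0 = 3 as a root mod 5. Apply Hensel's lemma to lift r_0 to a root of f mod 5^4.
r_3 = 83 (mod 625)

Hensel: r_{i+1} = r_i − f(r_i)·(f′(r_i))^{-1} mod 5^{i+2}, f′(x) = 2x + 1. Iterate:
  r_0 = 3 (mod 5)
  r_1 = 8 (mod 25)
  r_2 = 83 (mod 125)
  r_3 = 83 (mod 625)
Final: r = 83 satisfies f(r) ≡ 0 mod 5^4.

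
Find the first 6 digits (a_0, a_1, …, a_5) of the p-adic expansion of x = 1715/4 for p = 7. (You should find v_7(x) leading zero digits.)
(a_0, …, a_5) = (0, 0, 0, 3, 5, 1)

v_7(1715/4) = 3, so a_0 = ... = a_2 = 0. Factor out: x = 7^3 · u with u = 5/4 a unit in ℤ_7. Expand u iteratively via a_{v+i} = u_i mod 7, u_{i+1} = (u_i − a_{v+i})/7:
  u_0 = 5/4;  a_3 = 3;  u_1 = (u_0 − 3)/7 = -1/4
  u_1 = -1/4;  a_4 = 5;  u_2 = (u_1 − 5)/7 = -3/4
  u_2 = -3/4;  a_5 = 1;  u_3 = (u_2 − 1)/7 = -1/4
Digits: (0, 0, 0, 3, 5, 1).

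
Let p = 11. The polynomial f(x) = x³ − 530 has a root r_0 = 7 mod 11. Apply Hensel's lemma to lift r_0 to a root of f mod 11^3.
r_2 = 447 (mod 1331)

Hensel: r_{i+1} = r_i − f(r_i)/f′(r_i) mod 11^{i+2}, where f′(x) = 3x². Iterate:
  r_0 = 7 (mod 11)
  r_1 = 84 (mod 121)
  r_2 = 447 (mod 1331)
Final: r = 447 with f(r) ≡ 0 mod 11^3.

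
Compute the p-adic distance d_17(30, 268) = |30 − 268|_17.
d_17(30, 268) = 1/17

Step 1 — x − y = 30 − 268 = -238. Step 2 — v_17(-238) = 1 (factor: -238 = −(17^1 · 14); the sign does not affect v_p). Step 3 — |x − y|_17 = 17^{-1} = 1/17.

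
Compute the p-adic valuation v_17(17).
v_17(17) = 1

v_17(n) is the largest exponent k such that 17^k divides n. Factor out: 17 = 17^1 · 1. (Sign doesn't affect v_p.) So v_17(17) = 1.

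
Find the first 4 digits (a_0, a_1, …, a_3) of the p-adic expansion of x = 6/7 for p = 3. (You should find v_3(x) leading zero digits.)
(a_0, …, a_3) = (0, 2, 2, 0)

v_3(6/7) = 1, so a_0 = ... = a_0 = 0. Factor out: x = 3^1 · u with u = 2/7 a unit in ℤ_3. Expand u iteratively via a_{v+i} = u_i mod 3, u_{i+1} = (u_i − a_{v+i})/3:
  u_0 = 2/7;  a_1 = 2;  u_1 = (u_0 − 2)/3 = -4/7
  u_1 = -4/7;  a_2 = 2;  u_2 = (u_1 − 2)/3 = -6/7
  u_2 = -6/7;  a_3 = 0;  u_3 = (u_2 − 0)/3 = -2/7
Digits: (0, 2, 2, 0).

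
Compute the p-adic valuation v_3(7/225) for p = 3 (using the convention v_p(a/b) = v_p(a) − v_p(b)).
v_3(7/225) = -2

Factor powers of 3 from the numerator and denominator of the reduced fraction: 7 = 3^0 · 7 and 225 = 3^2 · 25. Apply v_p(a/b) = v_p(a) − v_p(b): v_3(7/225) = 0 − 2 = -2.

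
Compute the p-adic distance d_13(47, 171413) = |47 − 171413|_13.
d_13(47, 171413) = 1/28561

Step 1 — x − y = 47 − 171413 = -171366. Step 2 — v_13(-171366) = 4 (factor: -171366 = −(13^4 · 6); the sign does not affect v_p). Step 3 — |x − y|_13 = 13^{-4} = 1/28561.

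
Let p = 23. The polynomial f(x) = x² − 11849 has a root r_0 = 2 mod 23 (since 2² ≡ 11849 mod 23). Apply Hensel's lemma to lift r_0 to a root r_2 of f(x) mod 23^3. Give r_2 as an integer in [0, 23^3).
r_2 = 9708 (mod 12167)

Hensel's recurrence: r_{i+1} = r_i − f(r_i)·(f′(r_i))^{-1} mod 23^{i+2}, with f′(x) = 2x. Iterate:
  r_0 = 2 (mod 23)
  r_1 = 186 (mod 529)
  r_2 = 9708 (mod 12167)
Final: r_2 = 9708, and one checks f(r_2) ≡ 0 mod 23^3.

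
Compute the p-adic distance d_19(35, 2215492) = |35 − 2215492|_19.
d_19(35, 2215492) = 1/130321

Step 1 — x − y = 35 − 2215492 = -2215457. Step 2 — v_19(-2215457) = 4 (factor: -2215457 = −(19^4 · 17); the sign does not affect v_p). Step 3 — |x − y|_19 = 19^{-4} = 1/130321.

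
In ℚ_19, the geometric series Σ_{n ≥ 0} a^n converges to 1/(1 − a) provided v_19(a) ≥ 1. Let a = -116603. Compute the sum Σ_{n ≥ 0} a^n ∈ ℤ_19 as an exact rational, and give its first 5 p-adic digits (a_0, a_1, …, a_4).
Σ a^n = 1/(1 − a) = 1/116604;  first 5 digits = (1, 0, 0, 2, 18)

v_19(a) = 3 ≥ 1, so the series converges in ℤ_19 to 1/(1 − a) = 1/(1 − (-116603)) = 1/116604. Expand this rational in ℤ_19: compute digits iteratively via d_i = x_i mod 19, x_{i+1} = (x_i − d_i)/19. The first 5 digits are (1, 0, 0, 2, 18).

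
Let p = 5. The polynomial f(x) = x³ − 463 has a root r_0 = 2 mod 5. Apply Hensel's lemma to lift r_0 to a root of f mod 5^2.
r_1 = 17 (mod 25)

Hensel: r_{i+1} = r_i − f(r_i)/f′(r_i) mod 5^{i+2}, where f′(x) = 3x². Iterate:
  r_0 = 2 (mod 5)
  r_1 = 17 (mod 25)
Final: r = 17 with f(r) ≡ 0 mod 5^2.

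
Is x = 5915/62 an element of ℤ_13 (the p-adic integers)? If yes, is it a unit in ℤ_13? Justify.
x ∈ ℤ_13 but not a unit; v_13(x) = 2 > 0

ℤ_13 = {x ∈ ℚ_13 : v_13(x) ≥ 0} and ℤ_13^× = {x ∈ ℤ_13 : v_13(x) = 0}. Here v_13(5915/62) = v_13(num) − v_13(den) = 2; compare against these criteria.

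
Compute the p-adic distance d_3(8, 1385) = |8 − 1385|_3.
d_3(8, 1385) = 1/81

Step 1 — x − y = 8 − 1385 = -1377. Step 2 — v_3(-1377) = 4 (factor: -1377 = −(3^4 · 17); the sign does not affect v_p). Step 3 — |x − y|_3 = 3^{-4} = 1/81.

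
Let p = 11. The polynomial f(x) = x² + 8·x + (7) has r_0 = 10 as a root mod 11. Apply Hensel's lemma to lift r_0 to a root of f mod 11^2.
r_1 = 120 (mod 121)

Hensel: r_{i+1} = r_i − f(r_i)·(f′(r_i))^{-1} mod 11^{i+2}, f′(x) = 2x + 8. Iterate:
  r_0 = 10 (mod 11)
  r_1 = 120 (mod 121)
Final: r = 120 satisfies f(r) ≡ 0 mod 11^2.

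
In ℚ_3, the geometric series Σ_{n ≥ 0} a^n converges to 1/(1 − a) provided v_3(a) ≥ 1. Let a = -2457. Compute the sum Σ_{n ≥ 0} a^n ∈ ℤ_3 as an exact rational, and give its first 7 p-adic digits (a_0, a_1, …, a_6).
Σ a^n = 1/(1 − a) = 1/2458;  first 7 digits = (1, 0, 0, 2, 2, 1, 0)

v_3(a) = 3 ≥ 1, so the series converges in ℤ_3 to 1/(1 − a) = 1/(1 − (-2457)) = 1/2458. Expand this rational in ℤ_3: compute digits iteratively via d_i = x_i mod 3, x_{i+1} = (x_i − d_i)/3. The first 7 digits are (1, 0, 0, 2, 2, 1, 0).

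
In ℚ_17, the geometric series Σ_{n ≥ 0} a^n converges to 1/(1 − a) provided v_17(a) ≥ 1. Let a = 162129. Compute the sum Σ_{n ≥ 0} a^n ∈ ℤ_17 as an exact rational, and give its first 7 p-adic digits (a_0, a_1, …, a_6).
Σ a^n = 1/(1 − a) = -1/162128;  first 7 digits = (1, 0, 0, 16, 1, 0, 1)

v_17(a) = 3 ≥ 1, so the series converges in ℤ_17 to 1/(1 − a) = 1/(1 − 162129) = -1/162128. Expand this rational in ℤ_17: compute digits iteratively via d_i = x_i mod 17, x_{i+1} = (x_i − d_i)/17. The first 7 digits are (1, 0, 0, 16, 1, 0, 1).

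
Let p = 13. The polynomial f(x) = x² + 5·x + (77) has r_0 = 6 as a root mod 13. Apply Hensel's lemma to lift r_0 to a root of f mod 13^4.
r_3 = 10237 (mod 28561)

Hensel: r_{i+1} = r_i − f(r_i)·(f′(r_i))^{-1} mod 13^{i+2}, f′(x) = 2x + 5. Iterate:
  r_0 = 6 (mod 13)
  r_1 = 97 (mod 169)
  r_2 = 1449 (mod 2197)
  r_3 = 10237 (mod 28561)
Final: r = 10237 satisfies f(r) ≡ 0 mod 13^4.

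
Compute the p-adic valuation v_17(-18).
v_17(-18) = 0

v_17(n) is the largest exponent k such that 17^k divides n. Factor out: -18 = -17^0 · 18. (Sign doesn't affect v_p.) So v_17(-18) = 0.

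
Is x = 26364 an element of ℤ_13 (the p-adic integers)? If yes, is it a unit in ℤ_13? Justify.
x ∈ ℤ_13 but not a unit; v_13(x) = 3 > 0

ℤ_13 = {x ∈ ℚ_13 : v_13(x) ≥ 0} and ℤ_13^× = {x ∈ ℤ_13 : v_13(x) = 0}. Here v_13(26364) = v_13(num) − v_13(den) = 3; compare against these criteria.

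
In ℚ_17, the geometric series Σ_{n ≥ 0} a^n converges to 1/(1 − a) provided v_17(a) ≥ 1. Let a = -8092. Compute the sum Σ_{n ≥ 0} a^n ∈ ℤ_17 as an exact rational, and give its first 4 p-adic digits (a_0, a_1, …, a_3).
Σ a^n = 1/(1 − a) = 1/8093;  first 4 digits = (1, 0, 6, 15)

v_17(a) = 2 ≥ 1, so the series converges in ℤ_17 to 1/(1 − a) = 1/(1 − (-8092)) = 1/8093. Expand this rational in ℤ_17: compute digits iteratively via d_i = x_i mod 17, x_{i+1} = (x_i − d_i)/17. The first 4 digits are (1, 0, 6, 15).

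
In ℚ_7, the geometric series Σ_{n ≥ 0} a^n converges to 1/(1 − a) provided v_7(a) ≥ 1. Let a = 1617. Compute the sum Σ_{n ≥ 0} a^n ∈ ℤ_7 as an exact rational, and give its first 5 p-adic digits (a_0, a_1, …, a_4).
Σ a^n = 1/(1 − a) = -1/1616;  first 5 digits = (1, 0, 5, 4, 4)

v_7(a) = 2 ≥ 1, so the series converges in ℤ_7 to 1/(1 − a) = 1/(1 − 1617) = -1/1616. Expand this rational in ℤ_7: compute digits iteratively via d_i = x_i mod 7, x_{i+1} = (x_i − d_i)/7. The first 5 digits are (1, 0, 5, 4, 4).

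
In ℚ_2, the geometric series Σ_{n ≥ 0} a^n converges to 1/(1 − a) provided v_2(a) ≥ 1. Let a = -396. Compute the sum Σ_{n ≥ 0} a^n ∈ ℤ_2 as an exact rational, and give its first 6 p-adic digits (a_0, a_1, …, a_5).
Σ a^n = 1/(1 − a) = 1/397;  first 6 digits = (1, 0, 1, 0, 0, 0)

v_2(a) = 2 ≥ 1, so the series converges in ℤ_2 to 1/(1 − a) = 1/(1 − (-396)) = 1/397. Expand this rational in ℤ_2: compute digits iteratively via d_i = x_i mod 2, x_{i+1} = (x_i − d_i)/2. The first 6 digits are (1, 0, 1, 0, 0, 0).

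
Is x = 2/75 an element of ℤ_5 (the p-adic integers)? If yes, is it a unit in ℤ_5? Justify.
x ∉ ℤ_5 (v_5(x) = -2 < 0)

ℤ_5 = {x ∈ ℚ_5 : v_5(x) ≥ 0} and ℤ_5^× = {x ∈ ℤ_5 : v_5(x) = 0}. Here v_5(2/75) = v_5(num) − v_5(den) = -2; compare against these criteria.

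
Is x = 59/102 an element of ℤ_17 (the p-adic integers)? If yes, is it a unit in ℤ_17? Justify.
x ∉ ℤ_17 (v_17(x) = -1 < 0)

ℤ_17 = {x ∈ ℚ_17 : v_17(x) ≥ 0} and ℤ_17^× = {x ∈ ℤ_17 : v_17(x) = 0}. Here v_17(59/102) = v_17(num) − v_17(den) = -1; compare against these criteria.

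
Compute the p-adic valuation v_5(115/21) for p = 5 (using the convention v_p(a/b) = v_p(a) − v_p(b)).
v_5(115/21) = 1

Factor powers of 5 from the numerator and denominator of the reduced fraction: 115 = 5^1 · 23 and 21 = 5^0 · 21. Apply v_p(a/b) = v_p(a) − v_p(b): v_5(115/21) = 1 − 0 = 1.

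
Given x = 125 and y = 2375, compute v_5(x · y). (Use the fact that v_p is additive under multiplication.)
v_5(296875) = 6

v_p(x) = 3 (factor: 125 = 5^3 · 1); v_p(y) = 3 (factor: 2375 = 5^3 · 19). Additivity: v_p(xy) = v_p(x) + v_p(y) = 3 + 3 = 6. (Direct check: xy = 296875 = 5^6 · (19).)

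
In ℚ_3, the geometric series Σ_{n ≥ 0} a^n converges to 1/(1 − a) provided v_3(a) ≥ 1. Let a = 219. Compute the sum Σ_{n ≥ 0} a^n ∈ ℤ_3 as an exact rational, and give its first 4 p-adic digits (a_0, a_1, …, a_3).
Σ a^n = 1/(1 − a) = -1/218;  first 4 digits = (1, 1, 1, 0)

v_3(a) = 1 ≥ 1, so the series converges in ℤ_3 to 1/(1 − a) = 1/(1 − 219) = -1/218. Expand this rational in ℤ_3: compute digits iteratively via d_i = x_i mod 3, x_{i+1} = (x_i − d_i)/3. The first 4 digits are (1, 1, 1, 0).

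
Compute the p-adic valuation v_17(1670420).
v_17(1670420) = 4

v_17(n) is the largest exponent k such that 17^k divides n. Factor out: 1670420 = 17^4 · 20. (Sign doesn't affect v_p.) So v_17(1670420) = 4.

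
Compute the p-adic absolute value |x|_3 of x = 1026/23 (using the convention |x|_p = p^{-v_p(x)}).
|1026/23|_3 = 1/27

Step 1 — compute v_3(x) by factoring powers of 3 out of the numerator and denominator: v_3(1026/23) = 3. Step 2 — apply |x|_p = p^{-v_p(x)} = 3^{-3} = 1/27.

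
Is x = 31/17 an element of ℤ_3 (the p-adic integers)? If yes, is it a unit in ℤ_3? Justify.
x ∈ ℤ_3^× (unit); v_3(x) = 0

ℤ_3 = {x ∈ ℚ_3 : v_3(x) ≥ 0} and ℤ_3^× = {x ∈ ℤ_3 : v_3(x) = 0}. Here v_3(31/17) = v_3(num) − v_3(den) = 0; compare against these criteria.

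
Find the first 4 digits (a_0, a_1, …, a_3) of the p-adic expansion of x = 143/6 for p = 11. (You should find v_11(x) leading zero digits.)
(a_0, …, a_3) = (0, 4, 9, 1)

v_11(143/6) = 1, so a_0 = ... = a_0 = 0. Factor out: x = 11^1 · u with u = 13/6 a unit in ℤ_11. Expand u iteratively via a_{v+i} = u_i mod 11, u_{i+1} = (u_i − a_{v+i})/11:
  u_0 = 13/6;  a_1 = 4;  u_1 = (u_0 − 4)/11 = -1/6
  u_1 = -1/6;  a_2 = 9;  u_2 = (u_1 − 9)/11 = -5/6
  u_2 = -5/6;  a_3 = 1;  u_3 = (u_2 − 1)/11 = -1/6
Digits: (0, 4, 9, 1).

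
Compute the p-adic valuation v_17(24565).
v_17(24565) = 3

v_17(n) is the largest exponent k such that 17^k divides n. Factor out: 24565 = 17^3 · 5. (Sign doesn't affect v_p.) So v_17(24565) = 3.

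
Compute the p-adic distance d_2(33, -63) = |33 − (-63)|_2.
d_2(33, -63) = 1/32

Step 1 — x − y = 33 − (-63) = 96. Step 2 — v_2(96) = 5 (factor: 96 = (2^5 · 3); the sign does not affect v_p). Step 3 — |x − y|_2 = 2^{-5} = 1/32.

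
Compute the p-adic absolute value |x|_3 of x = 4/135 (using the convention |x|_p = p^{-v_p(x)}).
|4/135|_3 = 27

Step 1 — compute v_3(x) by factoring powers of 3 out of the numerator and denominator: v_3(4/135) = -3. Step 2 — apply |x|_p = p^{-v_p(x)} = 3^{3} = 27.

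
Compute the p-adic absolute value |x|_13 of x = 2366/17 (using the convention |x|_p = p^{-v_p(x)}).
|2366/17|_13 = 1/169

Step 1 — compute v_13(x) by factoring powers of 13 out of the numerator and denominator: v_13(2366/17) = 2. Step 2 — apply |x|_p = p^{-v_p(x)} = 13^{-2} = 1/169.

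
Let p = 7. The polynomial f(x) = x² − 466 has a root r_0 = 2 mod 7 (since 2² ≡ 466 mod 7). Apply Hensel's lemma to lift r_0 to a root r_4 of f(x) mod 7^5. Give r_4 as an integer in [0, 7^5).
r_4 = 12196 (mod 16807)

Hensel's recurrence: r_{i+1} = r_i − f(r_i)·(f′(r_i))^{-1} mod 7^{i+2}, with f′(x) = 2x. Iterate:
  r_0 = 2 (mod 7)
  r_1 = 44 (mod 49)
  r_2 = 191 (mod 343)
  r_3 = 191 (mod 2401)
  r_4 = 12196 (mod 16807)
Final: r_4 = 12196, and one checks f(r_4) ≡ 0 mod 7^5.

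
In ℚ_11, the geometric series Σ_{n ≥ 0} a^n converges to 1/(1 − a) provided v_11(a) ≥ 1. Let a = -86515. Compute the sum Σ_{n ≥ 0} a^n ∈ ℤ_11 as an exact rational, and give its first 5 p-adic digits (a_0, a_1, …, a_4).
Σ a^n = 1/(1 − a) = 1/86516;  first 5 digits = (1, 0, 0, 1, 5)

v_11(a) = 3 ≥ 1, so the series converges in ℤ_11 to 1/(1 − a) = 1/(1 − (-86515)) = 1/86516. Expand this rational in ℤ_11: compute digits iteratively via d_i = x_i mod 11, x_{i+1} = (x_i − d_i)/11. The first 5 digits are (1, 0, 0, 1, 5).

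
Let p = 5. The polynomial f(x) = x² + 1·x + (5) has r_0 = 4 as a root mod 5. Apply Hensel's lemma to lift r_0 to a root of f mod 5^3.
r_2 = 29 (mod 125)

Hensel: r_{i+1} = r_i − f(r_i)·(f′(r_i))^{-1} mod 5^{i+2}, f′(x) = 2x + 1. Iterate:
  r_0 = 4 (mod 5)
  r_1 = 4 (mod 25)
  r_2 = 29 (mod 125)
Final: r = 29 satisfies f(r) ≡ 0 mod 5^3.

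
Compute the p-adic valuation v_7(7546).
v_7(7546) = 3

v_7(n) is the largest exponent k such that 7^k divides n. Factor out: 7546 = 7^3 · 22. (Sign doesn't affect v_p.) So v_7(7546) = 3.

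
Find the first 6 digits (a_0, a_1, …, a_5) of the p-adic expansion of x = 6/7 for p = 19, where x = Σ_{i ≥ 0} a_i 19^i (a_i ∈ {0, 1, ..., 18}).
(a_0, …, a_5) = (9, 5, 16, 10, 13, 2)

v_19(6/7) = 0 (numerator and denominator both coprime to 19), so x ∈ ℤ_19^×. Compute digits iteratively via a_i = x_i mod 19, x_{i+1} = (x_i − a_i)/19, with x_0 = x:
  x_0 = 6/7;  a_0 = 9;  x_1 = (x_0 − 9)/19 = -3/7
  x_1 = -3/7;  a_1 = 5;  x_2 = (x_1 − 5)/19 = -2/7
  x_2 = -2/7;  a_2 = 16;  x_3 = (x_2 − 16)/19 = -6/7
  x_3 = -6/7;  a_3 = 10;  x_4 = (x_3 − 10)/19 = -4/7
  x_4 = -4/7;  a_4 = 13;  x_5 = (x_4 − 13)/19 = -5/7
  x_5 = -5/7;  a_5 = 2;  x_6 = (x_5 − 2)/19 = -1/7
Digits: (9, 5, 16, 10, 13, 2).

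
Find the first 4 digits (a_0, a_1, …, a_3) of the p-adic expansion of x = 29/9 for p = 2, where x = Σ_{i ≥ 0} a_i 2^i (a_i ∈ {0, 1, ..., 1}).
(a_0, …, a_3) = (1, 0, 1, 0)

v_2(29/9) = 0 (numerator and denominator both coprime to 2), so x ∈ ℤ_2^×. Compute digits iteratively via a_i = x_i mod 2, x_{i+1} = (x_i − a_i)/2, with x_0 = x:
  x_0 = 29/9;  a_0 = 1;  x_1 = (x_0 − 1)/2 = 10/9
  x_1 = 10/9;  a_1 = 0;  x_2 = (x_1 − 0)/2 = 5/9
  x_2 = 5/9;  a_2 = 1;  x_3 = (x_2 − 1)/2 = -2/9
  x_3 = -2/9;  a_3 = 0;  x_4 = (x_3 − 0)/2 = -1/9
Digits: (1, 0, 1, 0).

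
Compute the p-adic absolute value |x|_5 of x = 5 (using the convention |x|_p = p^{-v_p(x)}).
|5|_5 = 1/5

Step 1 — compute v_5(x) by factoring powers of 5 out of the numerator and denominator: v_5(5) = 1. Step 2 — apply |x|_p = p^{-v_p(x)} = 5^{-1} = 1/5.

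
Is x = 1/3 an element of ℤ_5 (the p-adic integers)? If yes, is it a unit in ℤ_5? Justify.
x ∈ ℤ_5^× (unit); v_5(x) = 0

ℤ_5 = {x ∈ ℚ_5 : v_5(x) ≥ 0} and ℤ_5^× = {x ∈ ℤ_5 : v_5(x) = 0}. Here v_5(1/3) = v_5(num) − v_5(den) = 0; compare against these criteria.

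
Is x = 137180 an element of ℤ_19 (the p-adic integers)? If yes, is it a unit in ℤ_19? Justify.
x ∈ ℤ_19 but not a unit; v_19(x) = 3 > 0

ℤ_19 = {x ∈ ℚ_19 : v_19(x) ≥ 0} and ℤ_19^× = {x ∈ ℤ_19 : v_19(x) = 0}. Here v_19(137180) = v_19(num) − v_19(den) = 3; compare against these criteria.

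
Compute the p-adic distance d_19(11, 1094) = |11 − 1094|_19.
d_19(11, 1094) = 1/361

Step 1 — x − y = 11 − 1094 = -1083. Step 2 — v_19(-1083) = 2 (factor: -1083 = −(19^2 · 3); the sign does not affect v_p). Step 3 — |x − y|_19 = 19^{-2} = 1/361.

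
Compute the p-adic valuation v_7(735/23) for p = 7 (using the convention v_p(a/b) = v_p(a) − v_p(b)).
v_7(735/23) = 2

Factor powers of 7 from the numerator and denominator of the reduced fraction: 735 = 7^2 · 15 and 23 = 7^0 · 23. Apply v_p(a/b) = v_p(a) − v_p(b): v_7(735/23) = 2 − 0 = 2.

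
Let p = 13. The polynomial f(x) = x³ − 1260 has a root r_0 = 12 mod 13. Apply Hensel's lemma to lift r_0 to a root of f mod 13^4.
r_3 = 22333 (mod 28561)

Hensel: r_{i+1} = r_i − f(r_i)/f′(r_i) mod 13^{i+2}, where f′(x) = 3x². Iterate:
  r_0 = 12 (mod 13)
  r_1 = 25 (mod 169)
  r_2 = 363 (mod 2197)
  r_3 = 22333 (mod 28561)
Final: r = 22333 with f(r) ≡ 0 mod 13^4.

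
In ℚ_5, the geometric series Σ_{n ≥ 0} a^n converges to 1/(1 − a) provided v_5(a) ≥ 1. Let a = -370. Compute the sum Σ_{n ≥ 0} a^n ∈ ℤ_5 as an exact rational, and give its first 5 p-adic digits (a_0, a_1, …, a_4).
Σ a^n = 1/(1 − a) = 1/371;  first 5 digits = (1, 1, 1, 3, 4)

v_5(a) = 1 ≥ 1, so the series converges in ℤ_5 to 1/(1 − a) = 1/(1 − (-370)) = 1/371. Expand this rational in ℤ_5: compute digits iteratively via d_i = x_i mod 5, x_{i+1} = (x_i − d_i)/5. The first 5 digits are (1, 1, 1, 3, 4).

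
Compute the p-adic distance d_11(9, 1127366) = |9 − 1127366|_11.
d_11(9, 1127366) = 1/161051

Step 1 — x − y = 9 − 1127366 = -1127357. Step 2 — v_11(-1127357) = 5 (factor: -1127357 = −(11^5 · 7); the sign does not affect v_p). Step 3 — |x − y|_11 = 11^{-5} = 1/161051.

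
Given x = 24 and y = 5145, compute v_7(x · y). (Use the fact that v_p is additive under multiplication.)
v_7(123480) = 3

v_p(x) = 0 (factor: 24 = 7^0 · 24); v_p(y) = 3 (factor: 5145 = 7^3 · 15). Additivity: v_p(xy) = v_p(x) + v_p(y) = 0 + 3 = 3. (Direct check: xy = 123480 = 7^3 · (360).)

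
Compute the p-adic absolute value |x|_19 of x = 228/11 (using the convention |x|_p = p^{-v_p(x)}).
|228/11|_19 = 1/19

Step 1 — compute v_19(x) by factoring powers of 19 out of the numerator and denominator: v_19(228/11) = 1. Step 2 — apply |x|_p = p^{-v_p(x)} = 19^{-1} = 1/19.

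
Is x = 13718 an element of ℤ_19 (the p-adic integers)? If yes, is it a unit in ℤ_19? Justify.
x ∈ ℤ_19 but not a unit; v_19(x) = 3 > 0

ℤ_19 = {x ∈ ℚ_19 : v_19(x) ≥ 0} and ℤ_19^× = {x ∈ ℤ_19 : v_19(x) = 0}. Here v_19(13718) = v_19(num) − v_19(den) = 3; compare against these criteria.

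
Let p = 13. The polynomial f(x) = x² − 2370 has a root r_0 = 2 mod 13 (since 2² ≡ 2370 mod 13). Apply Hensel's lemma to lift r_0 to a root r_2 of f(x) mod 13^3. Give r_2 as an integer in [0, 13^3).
r_2 = 1692 (mod 2197)

Hensel's recurrence: r_{i+1} = r_i − f(r_i)·(f′(r_i))^{-1} mod 13^{i+2}, with f′(x) = 2x. Iterate:
  r_0 = 2 (mod 13)
  r_1 = 2 (mod 169)
  r_2 = 1692 (mod 2197)
Final: r_2 = 1692, and one checks f(r_2) ≡ 0 mod 13^3.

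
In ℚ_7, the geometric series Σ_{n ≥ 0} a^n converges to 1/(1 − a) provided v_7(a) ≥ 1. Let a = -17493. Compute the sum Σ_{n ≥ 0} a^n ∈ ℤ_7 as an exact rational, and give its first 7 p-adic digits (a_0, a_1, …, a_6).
Σ a^n = 1/(1 − a) = 1/17494;  first 7 digits = (1, 0, 0, 5, 6, 5, 3)

v_7(a) = 3 ≥ 1, so the series converges in ℤ_7 to 1/(1 − a) = 1/(1 − (-17493)) = 1/17494. Expand this rational in ℤ_7: compute digits iteratively via d_i = x_i mod 7, x_{i+1} = (x_i − d_i)/7. The first 7 digits are (1, 0, 0, 5, 6, 5, 3).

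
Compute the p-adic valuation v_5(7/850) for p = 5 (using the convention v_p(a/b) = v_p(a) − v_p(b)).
v_5(7/850) = -2

Factor powers of 5 from the numerator and denominator of the reduced fraction: 7 = 5^0 · 7 and 850 = 5^2 · 34. Apply v_p(a/b) = v_p(a) − v_p(b): v_5(7/850) = 0 − 2 = -2.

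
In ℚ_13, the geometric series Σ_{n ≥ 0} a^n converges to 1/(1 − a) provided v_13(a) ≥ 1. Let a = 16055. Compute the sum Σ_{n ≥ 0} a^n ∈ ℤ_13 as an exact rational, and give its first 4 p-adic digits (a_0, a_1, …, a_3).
Σ a^n = 1/(1 − a) = -1/16054;  first 4 digits = (1, 0, 4, 7)

v_13(a) = 2 ≥ 1, so the series converges in ℤ_13 to 1/(1 − a) = 1/(1 − 16055) = -1/16054. Expand this rational in ℤ_13: compute digits iteratively via d_i = x_i mod 13, x_{i+1} = (x_i − d_i)/13. The first 4 digits are (1, 0, 4, 7).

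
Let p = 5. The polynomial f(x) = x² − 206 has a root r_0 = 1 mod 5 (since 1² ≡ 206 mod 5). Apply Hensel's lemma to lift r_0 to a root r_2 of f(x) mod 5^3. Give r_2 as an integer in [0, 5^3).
r_2 = 116 (mod 125)

Hensel's recurrence: r_{i+1} = r_i − f(r_i)·(f′(r_i))^{-1} mod 5^{i+2}, with f′(x) = 2x. Iterate:
  r_0 = 1 (mod 5)
  r_1 = 16 (mod 25)
  r_2 = 116 (mod 125)
Final: r_2 = 116, and one checks f(r_2) ≡ 0 mod 5^3.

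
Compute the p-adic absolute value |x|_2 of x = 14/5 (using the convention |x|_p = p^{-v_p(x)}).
|14/5|_2 = 1/2

Step 1 — compute v_2(x) by factoring powers of 2 out of the numerator and denominator: v_2(14/5) = 1. Step 2 — apply |x|_p = p^{-v_p(x)} = 2^{-1} = 1/2.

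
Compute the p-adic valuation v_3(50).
v_3(50) = 0

v_3(n) is the largest exponent k such that 3^k divides n. Factor out: 50 = 3^0 · 50. (Sign doesn't affect v_p.) So v_3(50) = 0.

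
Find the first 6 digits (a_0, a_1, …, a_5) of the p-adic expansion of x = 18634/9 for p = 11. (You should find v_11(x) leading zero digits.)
(a_0, …, a_5) = (0, 0, 0, 4, 1, 6)

v_11(18634/9) = 3, so a_0 = ... = a_2 = 0. Factor out: x = 11^3 · u with u = 14/9 a unit in ℤ_11. Expand u iteratively via a_{v+i} = u_i mod 11, u_{i+1} = (u_i − a_{v+i})/11:
  u_0 = 14/9;  a_3 = 4;  u_1 = (u_0 − 4)/11 = -2/9
  u_1 = -2/9;  a_4 = 1;  u_2 = (u_1 − 1)/11 = -1/9
  u_2 = -1/9;  a_5 = 6;  u_3 = (u_2 − 6)/11 = -5/9
Digits: (0, 0, 0, 4, 1, 6).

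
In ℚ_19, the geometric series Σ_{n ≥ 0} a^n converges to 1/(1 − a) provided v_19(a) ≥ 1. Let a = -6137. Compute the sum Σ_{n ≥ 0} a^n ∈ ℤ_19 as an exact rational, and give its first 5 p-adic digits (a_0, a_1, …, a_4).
Σ a^n = 1/(1 − a) = 1/6138;  first 5 digits = (1, 0, 2, 18, 3)

v_19(a) = 2 ≥ 1, so the series converges in ℤ_19 to 1/(1 − a) = 1/(1 − (-6137)) = 1/6138. Expand this rational in ℤ_19: compute digits iteratively via d_i = x_i mod 19, x_{i+1} = (x_i − d_i)/19. The first 5 digits are (1, 0, 2, 18, 3).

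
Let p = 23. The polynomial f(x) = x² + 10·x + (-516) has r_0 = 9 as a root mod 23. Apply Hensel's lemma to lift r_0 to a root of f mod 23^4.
r_3 = 118045 (mod 279841)

Hensel: r_{i+1} = r_i − f(r_i)·(f′(r_i))^{-1} mod 23^{i+2}, f′(x) = 2x + 10. Iterate:
  r_0 = 9 (mod 23)
  r_1 = 78 (mod 529)
  r_2 = 8542 (mod 12167)
  r_3 = 118045 (mod 279841)
Final: r = 118045 satisfies f(r) ≡ 0 mod 23^4.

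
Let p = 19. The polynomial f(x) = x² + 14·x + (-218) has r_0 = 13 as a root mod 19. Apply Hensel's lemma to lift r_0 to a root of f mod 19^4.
r_3 = 125033 (mod 130321)

Hensel: r_{i+1} = r_i − f(r_i)·(f′(r_i))^{-1} mod 19^{i+2}, f′(x) = 2x + 14. Iterate:
  r_0 = 13 (mod 19)
  r_1 = 127 (mod 361)
  r_2 = 1571 (mod 6859)
  r_3 = 125033 (mod 130321)
Final: r = 125033 satisfies f(r) ≡ 0 mod 19^4.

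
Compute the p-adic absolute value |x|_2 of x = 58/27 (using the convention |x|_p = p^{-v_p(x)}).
|58/27|_2 = 1/2

Step 1 — compute v_2(x) by factoring powers of 2 out of the numerator and denominator: v_2(58/27) = 1. Step 2 — apply |x|_p = p^{-v_p(x)} = 2^{-1} = 1/2.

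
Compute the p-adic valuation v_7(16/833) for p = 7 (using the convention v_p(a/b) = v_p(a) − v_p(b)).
v_7(16/833) = -2

Factor powers of 7 from the numerator and denominator of the reduced fraction: 16 = 7^0 · 16 and 833 = 7^2 · 17. Apply v_p(a/b) = v_p(a) − v_p(b): v_7(16/833) = 0 − 2 = -2.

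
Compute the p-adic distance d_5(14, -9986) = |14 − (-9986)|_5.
d_5(14, -9986) = 1/625

Step 1 — x − y = 14 − (-9986) = 10000. Step 2 — v_5(10000) = 4 (factor: 10000 = (5^4 · 16); the sign does not affect v_p). Step 3 — |x − y|_5 = 5^{-4} = 1/625.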